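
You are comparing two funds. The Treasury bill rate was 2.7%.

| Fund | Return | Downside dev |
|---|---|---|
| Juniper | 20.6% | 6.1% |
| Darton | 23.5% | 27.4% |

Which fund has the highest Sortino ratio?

Juniper: Sortino ratio = (20.6% − 2.7%) / 6.1% = 2.934
Darton: Sortino ratio = (23.5% − 2.7%) / 27.4% = 0.759
Highest: Juniper (2.934).

Juniper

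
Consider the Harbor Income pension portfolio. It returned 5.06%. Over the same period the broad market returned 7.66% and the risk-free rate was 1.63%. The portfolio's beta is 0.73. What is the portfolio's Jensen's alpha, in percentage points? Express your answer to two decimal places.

-0.97

CAPM expected return = Rf + β(Rm − Rf) = 1.63% + 0.73 × (7.66% − 1.63%) = 1.63 + 0.73 × 6.03 = 6.0319%
Jensen's α = Rp − E[R] = 5.06% − 6.0319% = -0.9719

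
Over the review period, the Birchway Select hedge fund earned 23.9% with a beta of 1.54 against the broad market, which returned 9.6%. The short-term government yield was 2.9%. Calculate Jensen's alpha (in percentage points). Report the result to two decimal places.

CAPM expected return = Rf + β(Rm − Rf) = 2.9% + 1.54 × (9.6% − 2.9%) = 2.9 + 1.54 × 6.70 = 13.2180%
Jensen's α = Rp − E[R] = 23.9% − 13.2180% = 10.6820

10.68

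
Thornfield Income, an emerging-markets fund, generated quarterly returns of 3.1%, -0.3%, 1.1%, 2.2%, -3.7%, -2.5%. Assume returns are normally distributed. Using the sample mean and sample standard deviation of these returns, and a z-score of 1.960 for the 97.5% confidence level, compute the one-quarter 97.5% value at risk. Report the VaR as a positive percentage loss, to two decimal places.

5.25

r̄ = (3.1 − 0.3 + 1.1 + 2.2 − 3.7 − 2.5) / 6 = -0.10 / 6 = -0.0167%
Σ(r − r̄)² = (3.1 − (-0.0167))² + (-0.3 − (-0.0167))² + … = 35.6883
σ = √[35.6883 / 5] = 2.6716%
VaR = −(r̄ − z·σ) = −(-0.0167 − 1.960 × 2.6716) = −(-5.2530) = 5.2530%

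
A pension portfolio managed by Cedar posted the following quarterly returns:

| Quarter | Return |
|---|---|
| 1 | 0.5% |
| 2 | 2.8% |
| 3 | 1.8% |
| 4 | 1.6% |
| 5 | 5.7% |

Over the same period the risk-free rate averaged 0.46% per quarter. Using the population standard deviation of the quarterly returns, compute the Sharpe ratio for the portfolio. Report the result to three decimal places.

1.143

r̄ = (0.5 + 2.8 + 1.8 + 1.6 + 5.7) / 5 = 2.4800%
Population std dev = √[15.6280 / 5] = 1.7679%
Sharpe = (r̄ − rf) / σ = (2.4800 − 0.46) / 1.7679 = 2.0200 / 1.7679 = 1.1426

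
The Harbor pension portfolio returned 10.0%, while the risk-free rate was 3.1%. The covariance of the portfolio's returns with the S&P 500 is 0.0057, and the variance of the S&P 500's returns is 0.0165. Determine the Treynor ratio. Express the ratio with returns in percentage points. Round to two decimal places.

19.97

β = Cov / Var = 0.0057 / 0.0165 = 0.3455
Treynor = (Rp − Rf) / β = (10.0% − 3.1%) / 0.3455 = 6.90 / 0.3455 = 19.9711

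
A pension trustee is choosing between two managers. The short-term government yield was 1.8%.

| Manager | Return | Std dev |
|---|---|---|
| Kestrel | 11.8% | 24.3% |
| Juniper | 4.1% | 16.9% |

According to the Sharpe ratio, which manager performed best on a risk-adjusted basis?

Kestrel

Kestrel: Sharpe ratio = (11.8% − 1.8%) / 24.3% = 0.412
Juniper: Sharpe ratio = (4.1% − 1.8%) / 16.9% = 0.136
Highest: Kestrel (0.412).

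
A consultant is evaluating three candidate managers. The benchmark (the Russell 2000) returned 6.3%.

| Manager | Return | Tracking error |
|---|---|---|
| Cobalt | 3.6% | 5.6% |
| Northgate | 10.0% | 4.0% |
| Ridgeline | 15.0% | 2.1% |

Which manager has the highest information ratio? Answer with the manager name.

Cobalt: IR = (3.6% − 6.3%) / 5.6% = -0.482
Northgate: IR = (10.0% − 6.3%) / 4.0% = 0.925
Ridgeline: IR = (15.0% − 6.3%) / 2.1% = 4.143
Highest: Ridgeline (4.143).

Ridgeline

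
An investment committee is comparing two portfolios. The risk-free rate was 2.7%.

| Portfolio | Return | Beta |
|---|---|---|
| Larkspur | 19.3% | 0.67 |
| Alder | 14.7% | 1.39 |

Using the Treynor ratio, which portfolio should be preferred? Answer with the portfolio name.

Larkspur: Treynor = (19.3% − 2.7%) / 0.67 = 24.776
Alder: Treynor = (14.7% − 2.7%) / 1.39 = 8.633
Highest: Larkspur (24.776).

Larkspur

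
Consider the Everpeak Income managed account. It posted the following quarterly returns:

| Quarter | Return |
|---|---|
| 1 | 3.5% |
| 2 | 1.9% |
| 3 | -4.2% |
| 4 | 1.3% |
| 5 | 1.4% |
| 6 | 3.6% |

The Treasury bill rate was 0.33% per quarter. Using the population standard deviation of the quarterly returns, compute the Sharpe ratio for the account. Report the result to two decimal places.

0.35

r̄ = (3.5 + 1.9 − 4.2 + 1.3 + 1.4 + 3.6) / 6 = 7.50 / 6 = 1.2500%
Σ(r − r̄)² = (3.5 − 1.2500)² + (1.9 − 1.2500)² + … = 40.7350
population σ = √(40.7350 / 6) = √6.7892 = 2.6056%
Sharpe = (r̄ − rf) / σ = (1.2500 − 0.33) / 2.6056 = 0.9200 / 2.6056 = 0.3531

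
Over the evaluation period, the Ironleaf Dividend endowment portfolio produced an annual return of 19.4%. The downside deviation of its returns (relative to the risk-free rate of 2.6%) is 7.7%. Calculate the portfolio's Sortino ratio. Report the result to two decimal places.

2.18

Sortino = (Rp − Rf) / σd = (19.4% − 2.6%) / 7.7% = 16.80% / 7.7% = 2.1818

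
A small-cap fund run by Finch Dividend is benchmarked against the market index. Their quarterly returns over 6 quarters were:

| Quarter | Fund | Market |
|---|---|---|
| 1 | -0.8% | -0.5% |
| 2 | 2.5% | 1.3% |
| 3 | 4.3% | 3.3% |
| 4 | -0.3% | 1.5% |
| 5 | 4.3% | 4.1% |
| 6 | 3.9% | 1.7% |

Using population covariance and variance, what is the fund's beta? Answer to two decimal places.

1.16

r̄p = 2.3167%,  r̄m = 1.9000%
Cov = Σ(rp − r̄p)(rm − r̄m) / 6 = 2.5400
Var(rm) = Σ(rm − r̄m)² / 6 = 2.1867
β = Cov / Var = 2.5400 / 2.1867 = 1.1616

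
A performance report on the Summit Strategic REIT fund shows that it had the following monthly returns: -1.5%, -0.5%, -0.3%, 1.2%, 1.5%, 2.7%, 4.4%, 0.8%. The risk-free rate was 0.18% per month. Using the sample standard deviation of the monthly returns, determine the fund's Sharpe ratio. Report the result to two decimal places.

0.45

Mean return r̄ = 8.30 / 8 = 1.0375%
Σ(r − r̄)² = 24.9588; sample σ = √(24.9588/7) = 1.8883%
Sharpe = (r̄ − rf) / σ = (1.0375 − 0.18) / 1.8883 = 0.8575 / 1.8883 = 0.4541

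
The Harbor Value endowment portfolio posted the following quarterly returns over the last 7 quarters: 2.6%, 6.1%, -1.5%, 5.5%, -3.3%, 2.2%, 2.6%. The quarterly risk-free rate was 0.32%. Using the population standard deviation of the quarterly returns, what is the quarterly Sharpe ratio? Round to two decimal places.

0.54

r̄ = (2.6 + 6.1 − 1.5 + 5.5 − 3.3 + 2.2 + 2.6) / 7 = 14.20 / 7 = 2.0286%
Population σ = √[Σ(r − r̄)² / 7] = √[70.1543 / 7] = √10.0220 = 3.1658%
Sharpe = (r̄ − rf) / σ = (2.0286 − 0.32) / 3.1658 = 1.7086 / 3.1658 = 0.5397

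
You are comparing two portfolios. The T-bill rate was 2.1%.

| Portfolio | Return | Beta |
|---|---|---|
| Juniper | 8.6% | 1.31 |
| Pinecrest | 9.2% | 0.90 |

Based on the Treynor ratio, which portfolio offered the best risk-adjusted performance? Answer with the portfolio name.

Pinecrest

Juniper: Treynor = (8.6% − 2.1%) / 1.31 = 4.962
Pinecrest: Treynor = (9.2% − 2.1%) / 0.90 = 7.889
Highest: Pinecrest (7.889).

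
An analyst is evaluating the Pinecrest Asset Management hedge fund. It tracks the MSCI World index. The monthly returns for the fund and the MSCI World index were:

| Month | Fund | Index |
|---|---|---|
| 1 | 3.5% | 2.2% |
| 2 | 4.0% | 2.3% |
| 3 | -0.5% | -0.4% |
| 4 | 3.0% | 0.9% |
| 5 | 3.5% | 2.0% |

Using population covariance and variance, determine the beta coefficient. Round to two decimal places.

1.49

r̄p = 2.7000%,  r̄m = 1.4000%
Cov = Σ(rp − r̄p)(rm − r̄m) / 5 = 1.5800
Var(rm) = Σ(rm − r̄m)² / 5 = 1.0600
β = Cov / Var = 1.5800 / 1.0600 = 1.4906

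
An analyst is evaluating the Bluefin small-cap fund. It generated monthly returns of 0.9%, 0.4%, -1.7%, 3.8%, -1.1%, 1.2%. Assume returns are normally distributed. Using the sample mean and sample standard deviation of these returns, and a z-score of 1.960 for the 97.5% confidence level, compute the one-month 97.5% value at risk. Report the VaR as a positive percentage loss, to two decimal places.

r̄ = (0.9 + 0.4 − 1.7 + 3.8 − 1.1 + 1.2) / 6 = 3.50 / 6 = 0.5833%
Σ(r − r̄)² = (0.9 − 0.5833)² + (0.4 − 0.5833)² + (-1.7 − 0.5833)² + … = 18.9083
σ = √[18.9083 / 5] = 1.9446%
VaR = −(r̄ − z·σ) = −(0.5833 − 1.960 × 1.9446) = −(-3.2281) = 3.2281%

3.23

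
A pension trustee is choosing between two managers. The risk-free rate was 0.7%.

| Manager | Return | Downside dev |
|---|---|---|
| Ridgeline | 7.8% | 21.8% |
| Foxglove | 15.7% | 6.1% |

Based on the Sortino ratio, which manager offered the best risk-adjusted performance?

Ridgeline: Sortino ratio = (7.8% − 0.7%) / 21.8% = 0.326
Foxglove: Sortino ratio = (15.7% − 0.7%) / 6.1% = 2.459
Highest: Foxglove (2.459).

Foxglove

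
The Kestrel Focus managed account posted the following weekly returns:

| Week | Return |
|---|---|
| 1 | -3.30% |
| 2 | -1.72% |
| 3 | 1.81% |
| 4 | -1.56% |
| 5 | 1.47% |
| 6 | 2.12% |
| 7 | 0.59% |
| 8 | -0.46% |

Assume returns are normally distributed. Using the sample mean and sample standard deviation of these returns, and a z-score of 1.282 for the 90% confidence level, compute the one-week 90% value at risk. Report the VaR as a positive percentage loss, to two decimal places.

r̄ = (-3.3 − 1.72 + 1.81 − 1.56 + 1.47 + 2.12 + 0.59 − 0.46) / 8 = -1.050 / 8 = -0.1313%
Sample std dev = √[26.6353 / 7] = 1.9507%
VaR = −(r̄ − z·σ) = −(-0.1313 − 1.282 × 1.9507) = −(-2.6321) = 2.6321%

2.63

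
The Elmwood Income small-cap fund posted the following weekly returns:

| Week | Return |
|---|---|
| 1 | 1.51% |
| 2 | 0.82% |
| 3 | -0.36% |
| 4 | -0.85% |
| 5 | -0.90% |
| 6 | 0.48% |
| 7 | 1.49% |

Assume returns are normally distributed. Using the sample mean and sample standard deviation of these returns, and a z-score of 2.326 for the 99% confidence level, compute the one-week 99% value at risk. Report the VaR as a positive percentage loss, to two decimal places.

2.09

Mean return r̄ = 2.190 / 7 = 0.3129%
Sample std dev = √[6.3799 / 6] = 1.0312%
VaR = −(r̄ − z·σ) = −(0.3129 − 2.326 × 1.0312) = −(-2.0857) = 2.0857%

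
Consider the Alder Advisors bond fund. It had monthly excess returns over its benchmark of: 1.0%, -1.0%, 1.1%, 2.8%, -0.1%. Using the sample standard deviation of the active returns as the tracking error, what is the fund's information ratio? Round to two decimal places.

r̄ = (1 − 1 + 1.1 + 2.8 − 0.1) / 5 = 3.80 / 5 = 0.7600%
Σ(r − r̄)² = (1 − 0.7600)² + (-1 − 0.7600)² + (1.1 − 0.7600)² + … = 8.1720
sample σ = √(8.1720 / 4) = √2.0430 = 1.4293%
IR = r̄ / tracking error = 0.7600 / 1.4293 = 0.5317

0.53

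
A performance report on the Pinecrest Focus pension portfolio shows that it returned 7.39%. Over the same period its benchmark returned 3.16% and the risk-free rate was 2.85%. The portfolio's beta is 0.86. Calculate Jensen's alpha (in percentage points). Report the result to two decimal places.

4.27

CAPM expected return = Rf + β(Rm − Rf) = 2.85% + 0.86 × (3.16% − 2.85%) = 2.85 + 0.86 × 0.31 = 3.1166%
Jensen's α = Rp − E[R] = 7.39% − 3.1166% = 4.2734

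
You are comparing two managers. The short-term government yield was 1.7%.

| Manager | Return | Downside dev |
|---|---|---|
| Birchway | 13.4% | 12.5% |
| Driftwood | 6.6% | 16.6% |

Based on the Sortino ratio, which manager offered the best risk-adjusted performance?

Birchway: Sortino ratio = (13.4% − 1.7%) / 12.5% = 0.936
Driftwood: Sortino ratio = (6.6% − 1.7%) / 16.6% = 0.295
Highest: Birchway (0.936).

Birchway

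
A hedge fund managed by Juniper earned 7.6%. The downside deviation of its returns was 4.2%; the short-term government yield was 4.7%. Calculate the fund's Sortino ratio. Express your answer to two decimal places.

Sortino = (Rp − Rf) / σd = (7.6% − 4.7%) / 4.2% = 2.90% / 4.2% = 0.6905

0.69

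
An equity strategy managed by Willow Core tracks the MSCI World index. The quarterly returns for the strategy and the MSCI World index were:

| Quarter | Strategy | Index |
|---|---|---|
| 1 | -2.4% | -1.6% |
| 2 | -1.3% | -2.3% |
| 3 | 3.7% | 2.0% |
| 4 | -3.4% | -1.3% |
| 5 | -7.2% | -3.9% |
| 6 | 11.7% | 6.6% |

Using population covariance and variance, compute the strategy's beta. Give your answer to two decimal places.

1.72

r̄p = 0.1833%,  r̄m = -0.0833%
Cov = Σ(rp − r̄p)(rm − r̄m) / 6 = 20.6736
Var(rm) = Σ(rm − r̄m)² / 6 = 12.0447
β = Cov / Var = 20.6736 / 12.0447 = 1.7164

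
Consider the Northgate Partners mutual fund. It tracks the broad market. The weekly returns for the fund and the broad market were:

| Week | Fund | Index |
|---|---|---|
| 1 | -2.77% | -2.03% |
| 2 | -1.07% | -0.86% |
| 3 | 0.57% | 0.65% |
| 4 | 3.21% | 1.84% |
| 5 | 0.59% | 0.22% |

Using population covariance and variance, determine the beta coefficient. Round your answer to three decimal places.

r̄p = 0.1060%,  r̄m = -0.0360%
Cov = Σ(rp − r̄p)(rm − r̄m) / 5 = 2.5938
Var(rm) = Σ(rm − r̄m)² / 5 = 1.7421
β = Cov / Var = 2.5938 / 1.7421 = 1.4889

1.489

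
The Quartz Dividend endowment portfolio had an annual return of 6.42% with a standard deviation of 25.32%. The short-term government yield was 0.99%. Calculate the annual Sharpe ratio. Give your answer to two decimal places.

Sharpe = (Rp − Rf) / σp = (6.42% − 0.99%) / 25.32% = 5.43% / 25.32% = 0.2145

0.21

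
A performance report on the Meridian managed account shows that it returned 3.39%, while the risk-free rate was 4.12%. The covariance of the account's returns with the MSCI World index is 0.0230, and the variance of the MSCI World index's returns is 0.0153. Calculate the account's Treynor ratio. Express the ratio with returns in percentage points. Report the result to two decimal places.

β = Cov / Var = 0.0230 / 0.0153 = 1.5033
Treynor = (Rp − Rf) / β = (3.39% − 4.12%) / 1.5033 = -0.73 / 1.5033 = -0.4856

-0.49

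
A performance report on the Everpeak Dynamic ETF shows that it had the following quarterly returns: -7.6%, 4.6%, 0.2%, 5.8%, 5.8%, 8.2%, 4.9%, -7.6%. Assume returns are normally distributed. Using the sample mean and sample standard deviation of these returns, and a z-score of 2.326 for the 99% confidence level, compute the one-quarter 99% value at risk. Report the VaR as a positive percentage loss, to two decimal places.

12.65

μ = (-7.6 + 4.6 + 0.2 + 5.8 + 5.8 + 8.2 + 4.9 − 7.6) / 8 = 14.30 / 8 = 1.7875%
Sample σ = √[Σ(r − μ)² / 7] = √[269.6888 / 7] = √38.5270 = 6.2070%
VaR = −(μ − z·σ) = −(1.7875 − 2.326 × 6.2070) = −(-12.6500) = 12.6500%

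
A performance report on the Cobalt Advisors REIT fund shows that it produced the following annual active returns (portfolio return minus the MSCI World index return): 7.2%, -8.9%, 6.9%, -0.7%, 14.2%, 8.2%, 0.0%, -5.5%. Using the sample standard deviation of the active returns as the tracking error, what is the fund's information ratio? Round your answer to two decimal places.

0.34

Mean return μ = 21.40 / 8 = 2.6750%
Σ(r − μ)² = 421.0350; sample σ = √(421.0350/7) = 7.7555%
IR = μ / tracking error = 2.6750 / 7.7555 = 0.3449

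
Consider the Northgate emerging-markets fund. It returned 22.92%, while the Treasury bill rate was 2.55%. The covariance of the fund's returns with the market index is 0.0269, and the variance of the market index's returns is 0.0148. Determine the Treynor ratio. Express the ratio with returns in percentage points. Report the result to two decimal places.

β = Cov / Var = 0.0269 / 0.0148 = 1.8176
Treynor = (Rp − Rf) / β = (22.92% − 2.55%) / 1.8176 = 20.37 / 1.8176 = 11.2071

11.21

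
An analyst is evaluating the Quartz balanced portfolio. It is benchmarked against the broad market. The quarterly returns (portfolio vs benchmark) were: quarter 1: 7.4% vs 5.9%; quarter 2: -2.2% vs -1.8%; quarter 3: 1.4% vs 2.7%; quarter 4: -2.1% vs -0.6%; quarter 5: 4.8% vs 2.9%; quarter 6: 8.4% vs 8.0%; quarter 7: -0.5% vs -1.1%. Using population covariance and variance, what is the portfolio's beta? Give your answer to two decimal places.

r̄p = 2.4571%,  r̄m = 2.2857%
Cov = Σ(rp − r̄p)(rm − r̄m) / 7 = 13.5737
Var(rm) = Σ(rm − r̄m)² / 7 = 11.8212
β = Cov / Var = 13.5737 / 11.8212 = 1.1483

1.15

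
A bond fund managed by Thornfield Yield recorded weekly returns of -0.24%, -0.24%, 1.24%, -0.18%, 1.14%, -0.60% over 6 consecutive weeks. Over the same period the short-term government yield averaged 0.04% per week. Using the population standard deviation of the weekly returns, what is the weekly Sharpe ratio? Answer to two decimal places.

Mean return μ = 1.120 / 6 = 0.1867%
Σ(r − μ)² = (-0.24 − 0.1867)² + (-0.24 − 0.1867)² + (1.24 − 0.1867)² + … = 3.1357
σ = √[3.1357 / 6] = 0.7229%
Sharpe = (μ − rf) / σ = (0.1867 − 0.04) / 0.7229 = 0.1467 / 0.7229 = 0.2029

0.20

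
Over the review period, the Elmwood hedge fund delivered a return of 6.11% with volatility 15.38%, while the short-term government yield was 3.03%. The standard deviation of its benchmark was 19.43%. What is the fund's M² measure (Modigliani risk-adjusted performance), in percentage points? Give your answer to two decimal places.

6.92

Sharpe = (Rp − Rf) / σp = (6.11% − 3.03%) / 15.38% = 0.2003
M² = Rf + Sharpe × σm = 3.03% + 0.2003 × 19.43% = 6.9218%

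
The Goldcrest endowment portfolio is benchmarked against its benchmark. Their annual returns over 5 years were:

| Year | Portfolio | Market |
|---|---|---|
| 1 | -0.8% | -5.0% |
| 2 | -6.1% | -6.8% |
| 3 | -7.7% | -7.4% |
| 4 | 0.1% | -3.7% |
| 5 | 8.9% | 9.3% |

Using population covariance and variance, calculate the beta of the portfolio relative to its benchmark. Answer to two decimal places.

0.90

r̄p = -1.1200%,  r̄m = -2.7200%
Cov = Σ(rp − r̄p)(rm − r̄m) / 5 = 33.9256
Var(rm) = Σ(rm − r̄m)² / 5 = 37.8376
β = Cov / Var = 33.9256 / 37.8376 = 0.8966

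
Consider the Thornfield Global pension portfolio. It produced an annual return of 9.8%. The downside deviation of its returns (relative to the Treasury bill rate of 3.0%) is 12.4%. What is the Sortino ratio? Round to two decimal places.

0.55

Sortino = (Rp − Rf) / σd = (9.8% − 3.0%) / 12.4% = 6.80% / 12.4% = 0.5484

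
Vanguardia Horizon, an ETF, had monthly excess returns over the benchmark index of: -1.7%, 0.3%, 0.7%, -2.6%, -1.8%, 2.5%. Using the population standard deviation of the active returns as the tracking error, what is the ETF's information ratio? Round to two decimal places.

-0.25

Mean return r̄ = -2.60 / 6 = -0.4333%
Population std dev = √[18.5933 / 6] = 1.7604%
IR = r̄ / tracking error = -0.4333 / 1.7604 = -0.2461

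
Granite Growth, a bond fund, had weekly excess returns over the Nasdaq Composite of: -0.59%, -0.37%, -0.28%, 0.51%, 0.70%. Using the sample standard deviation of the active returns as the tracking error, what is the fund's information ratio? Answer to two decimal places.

-0.01

r̄ = (-0.59 − 0.37 − 0.28 + 0.51 + 0.7) / 5 = -0.0060%
Σ(r − r̄)² = (-0.59 − (-0.0060))² + (-0.37 − (-0.0060))² + … = 1.3133
sample σ = √(1.3133 / 4) = √0.3283 = 0.5730%
IR = r̄ / tracking error = -0.0060 / 0.5730 = -0.0105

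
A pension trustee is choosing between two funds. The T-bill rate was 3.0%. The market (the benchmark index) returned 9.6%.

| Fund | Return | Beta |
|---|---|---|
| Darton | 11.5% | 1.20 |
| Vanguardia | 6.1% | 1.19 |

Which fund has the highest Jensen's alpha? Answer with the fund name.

Darton: α = 11.5% − [3.0% + 1.20 × (9.6% − 3.0%)] = 0.580
Vanguardia: α = 6.1% − [3.0% + 1.19 × (9.6% − 3.0%)] = -4.754
Highest: Darton (0.580).

Darton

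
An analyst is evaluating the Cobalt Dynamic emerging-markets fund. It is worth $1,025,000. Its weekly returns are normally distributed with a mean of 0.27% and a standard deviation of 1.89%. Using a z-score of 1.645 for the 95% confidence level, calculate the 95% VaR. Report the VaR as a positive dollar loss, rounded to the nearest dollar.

Return at the 95% tail: μ − z·σ = 0.27% − 1.645 × 1.89% = 0.27 − 3.10905 = -2.83905%
VaR = −(-2.83905%) × $1,025,000 = 2.83905% × $1,025,000 = $29,100

$29,100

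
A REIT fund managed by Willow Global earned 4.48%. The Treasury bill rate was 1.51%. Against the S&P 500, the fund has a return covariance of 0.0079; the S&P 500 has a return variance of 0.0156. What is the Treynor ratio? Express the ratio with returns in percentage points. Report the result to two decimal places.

β = Cov / Var = 0.0079 / 0.0156 = 0.5064
Treynor = (Rp − Rf) / β = (4.48% − 1.51%) / 0.5064 = 2.97 / 0.5064 = 5.8649

5.86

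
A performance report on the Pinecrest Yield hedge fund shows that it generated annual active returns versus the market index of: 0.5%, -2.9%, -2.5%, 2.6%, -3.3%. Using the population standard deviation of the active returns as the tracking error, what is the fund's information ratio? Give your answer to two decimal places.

-0.49

Mean return μ = -5.60 / 5 = -1.1200%
Σ(r − μ)² = 26.2880; population σ = √(26.2880/5) = 2.2929%
IR = μ / tracking error = -1.1200 / 2.2929 = -0.4885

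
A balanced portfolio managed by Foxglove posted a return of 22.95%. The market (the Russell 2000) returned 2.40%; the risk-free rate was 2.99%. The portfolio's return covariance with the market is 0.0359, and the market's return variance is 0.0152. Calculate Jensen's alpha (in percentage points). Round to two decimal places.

21.35

β = Cov / Var = 0.0359 / 0.0152 = 2.3618
E[R] = Rf + β(Rm − Rf) = 2.99% + 2.3618 × (2.40% − 2.99%) = 1.5965%
α = Rp − E[R] = 22.95% − 1.5965% = 21.3535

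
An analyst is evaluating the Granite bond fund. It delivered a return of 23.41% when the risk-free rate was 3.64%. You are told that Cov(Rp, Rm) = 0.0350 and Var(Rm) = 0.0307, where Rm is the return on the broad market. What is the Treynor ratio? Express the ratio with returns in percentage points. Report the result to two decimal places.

17.34

β = Cov / Var = 0.0350 / 0.0307 = 1.1401
Treynor = (Rp − Rf) / β = (23.41% − 3.64%) / 1.1401 = 19.77 / 1.1401 = 17.3406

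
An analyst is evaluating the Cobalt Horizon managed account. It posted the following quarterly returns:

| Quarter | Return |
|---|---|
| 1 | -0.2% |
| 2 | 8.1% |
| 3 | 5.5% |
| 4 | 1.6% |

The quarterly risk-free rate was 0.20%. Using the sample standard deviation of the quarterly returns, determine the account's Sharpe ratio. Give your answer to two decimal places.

μ = (-0.2 + 8.1 + 5.5 + 1.6) / 4 = 15.00 / 4 = 3.7500%
Sample std dev = √[42.2100 / 3] = 3.7510%
Sharpe = (μ − rf) / σ = (3.7500 − 0.2) / 3.7510 = 3.5500 / 3.7510 = 0.9464

0.95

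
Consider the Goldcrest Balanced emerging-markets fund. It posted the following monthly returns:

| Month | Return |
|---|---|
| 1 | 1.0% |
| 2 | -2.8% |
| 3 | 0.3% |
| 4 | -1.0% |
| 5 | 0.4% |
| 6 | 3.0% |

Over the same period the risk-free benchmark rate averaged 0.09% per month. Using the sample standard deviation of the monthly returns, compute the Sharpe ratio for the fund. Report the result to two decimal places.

0.03

μ = (1 − 2.8 + 0.3 − 1 + 0.4 + 3) / 6 = 0.1500%
Σ(r − μ)² = (1 − 0.1500)² + (-2.8 − 0.1500)² + … = 18.9550
sample σ = √(18.9550 / 5) = √3.7910 = 1.9470%
Sharpe = (μ − rf) / σ = (0.1500 − 0.09) / 1.9470 = 0.0600 / 1.9470 = 0.0308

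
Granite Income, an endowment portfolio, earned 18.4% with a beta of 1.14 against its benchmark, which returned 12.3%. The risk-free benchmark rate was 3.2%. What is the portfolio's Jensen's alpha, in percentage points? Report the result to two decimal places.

4.83

CAPM expected return = Rf + β(Rm − Rf) = 3.2% + 1.14 × (12.3% − 3.2%) = 3.2 + 1.14 × 9.10 = 13.5740%
Jensen's α = Rp − E[R] = 18.4% − 13.5740% = 4.8260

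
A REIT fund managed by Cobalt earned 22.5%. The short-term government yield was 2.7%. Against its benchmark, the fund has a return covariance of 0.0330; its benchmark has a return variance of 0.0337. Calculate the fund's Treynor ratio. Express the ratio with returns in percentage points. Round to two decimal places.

β = Cov / Var = 0.0330 / 0.0337 = 0.9792
Treynor = (Rp − Rf) / β = (22.5% − 2.7%) / 0.9792 = 19.80 / 0.9792 = 20.2206

20.22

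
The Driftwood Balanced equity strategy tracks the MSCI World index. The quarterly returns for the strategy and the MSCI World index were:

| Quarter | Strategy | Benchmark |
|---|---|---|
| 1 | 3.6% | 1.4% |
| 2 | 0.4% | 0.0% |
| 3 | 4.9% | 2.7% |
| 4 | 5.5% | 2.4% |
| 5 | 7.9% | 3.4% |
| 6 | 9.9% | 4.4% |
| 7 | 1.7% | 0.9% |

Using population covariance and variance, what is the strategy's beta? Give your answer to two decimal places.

2.17

r̄p = 4.8429%,  r̄m = 2.1714%
Cov = Σ(rp − r̄p)(rm − r̄m) / 7 = 4.2584
Var(rm) = Σ(rm − r̄m)² / 7 = 1.9620
β = Cov / Var = 4.2584 / 1.9620 = 2.1704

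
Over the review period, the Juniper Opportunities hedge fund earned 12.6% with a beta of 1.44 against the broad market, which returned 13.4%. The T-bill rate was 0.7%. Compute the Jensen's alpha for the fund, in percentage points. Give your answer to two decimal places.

CAPM expected return = Rf + β(Rm − Rf) = 0.7% + 1.44 × (13.4% − 0.7%) = 0.7 + 1.44 × 12.70 = 18.9880%
Jensen's α = Rp − E[R] = 12.6% − 18.9880% = -6.3880

-6.39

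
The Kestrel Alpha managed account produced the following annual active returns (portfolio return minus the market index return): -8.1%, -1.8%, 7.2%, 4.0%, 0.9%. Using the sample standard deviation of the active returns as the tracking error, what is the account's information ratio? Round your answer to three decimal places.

μ = (-8.1 − 1.8 + 7.2 + 4 + 0.9) / 5 = 0.4400%
Sample std dev = √[136.5320 / 4] = 5.8423%
IR = μ / tracking error = 0.4400 / 5.8423 = 0.0753

0.075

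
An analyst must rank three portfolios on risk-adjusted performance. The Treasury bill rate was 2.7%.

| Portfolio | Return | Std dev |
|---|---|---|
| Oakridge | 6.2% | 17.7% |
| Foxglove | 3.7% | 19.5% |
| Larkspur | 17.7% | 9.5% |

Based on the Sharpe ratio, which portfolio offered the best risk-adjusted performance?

Larkspur

Oakridge: Sharpe ratio = (6.2% − 2.7%) / 17.7% = 0.198
Foxglove: Sharpe ratio = (3.7% − 2.7%) / 19.5% = 0.051
Larkspur: Sharpe ratio = (17.7% − 2.7%) / 9.5% = 1.579
Highest: Larkspur (1.579).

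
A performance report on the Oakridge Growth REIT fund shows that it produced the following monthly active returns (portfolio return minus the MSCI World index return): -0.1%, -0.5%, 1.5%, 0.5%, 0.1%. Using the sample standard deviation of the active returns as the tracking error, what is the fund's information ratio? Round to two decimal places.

r̄ = (-0.1 − 0.5 + 1.5 + 0.5 + 0.1) / 5 = 0.3000%
Sample std dev = √[2.3200 / 4] = 0.7616%
IR = r̄ / tracking error = 0.3000 / 0.7616 = 0.3939

0.39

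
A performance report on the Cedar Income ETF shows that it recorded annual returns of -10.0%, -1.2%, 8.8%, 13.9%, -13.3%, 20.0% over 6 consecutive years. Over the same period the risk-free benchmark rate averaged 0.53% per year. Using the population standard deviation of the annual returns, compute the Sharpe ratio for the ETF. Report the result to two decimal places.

Mean return r̄ = 18.20 / 6 = 3.0333%
Σ(r − r̄)² = 893.7733; population σ = √(893.7733/6) = 12.2050%
Sharpe = (r̄ − rf) / σ = (3.0333 − 0.53) / 12.2050 = 2.5033 / 12.2050 = 0.2051

0.21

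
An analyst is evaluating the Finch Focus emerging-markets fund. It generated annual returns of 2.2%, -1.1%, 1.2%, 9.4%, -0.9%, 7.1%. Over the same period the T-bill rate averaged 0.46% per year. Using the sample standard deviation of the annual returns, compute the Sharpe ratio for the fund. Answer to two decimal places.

r̄ = (2.2 − 1.1 + 1.2 + 9.4 − 0.9 + 7.1) / 6 = 2.9833%
Σ(r − r̄)² = (2.2 − 2.9833)² + (-1.1 − 2.9833)² + … = 93.6683
sample σ = √(93.6683 / 5) = √18.7337 = 4.3282%
Sharpe = (r̄ − rf) / σ = (2.9833 − 0.46) / 4.3282 = 2.5233 / 4.3282 = 0.5830

0.58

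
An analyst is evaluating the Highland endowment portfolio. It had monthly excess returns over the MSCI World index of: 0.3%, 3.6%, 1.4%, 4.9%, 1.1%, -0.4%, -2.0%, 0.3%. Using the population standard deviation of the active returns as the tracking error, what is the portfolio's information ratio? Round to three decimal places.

0.559

Mean return r̄ = 9.20 / 8 = 1.1500%
Population σ = √[Σ(r − r̄)² / 8] = √[33.9000 / 8] = √4.2375 = 2.0585%
IR = r̄ / tracking error = 1.1500 / 2.0585 = 0.5587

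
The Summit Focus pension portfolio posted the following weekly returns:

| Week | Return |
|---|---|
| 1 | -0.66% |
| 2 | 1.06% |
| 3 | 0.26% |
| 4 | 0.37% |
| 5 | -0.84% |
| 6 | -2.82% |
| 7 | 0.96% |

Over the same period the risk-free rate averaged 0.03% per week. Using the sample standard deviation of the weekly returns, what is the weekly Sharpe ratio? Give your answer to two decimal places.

r̄ = (-0.66 + 1.06 + 0.26 + 0.37 − 0.84 − 2.82 + 0.96) / 7 = -1.670 / 7 = -0.2386%
Σ(r − r̄)² = (-0.66 − (-0.2386))² + (1.06 − (-0.2386))² + … = 10.9449
σ = √[10.9449 / 6] = 1.3506%
Sharpe = (r̄ − rf) / σ = (-0.2386 − 0.03) / 1.3506 = -0.2686 / 1.3506 = -0.1989

-0.20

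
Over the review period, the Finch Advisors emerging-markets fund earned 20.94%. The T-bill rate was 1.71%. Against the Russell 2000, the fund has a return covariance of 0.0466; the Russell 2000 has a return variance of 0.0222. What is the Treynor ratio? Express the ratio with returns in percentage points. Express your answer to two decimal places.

9.16

β = Cov / Var = 0.0466 / 0.0222 = 2.0991
Treynor = (Rp − Rf) / β = (20.94% − 1.71%) / 2.0991 = 19.23 / 2.0991 = 9.1611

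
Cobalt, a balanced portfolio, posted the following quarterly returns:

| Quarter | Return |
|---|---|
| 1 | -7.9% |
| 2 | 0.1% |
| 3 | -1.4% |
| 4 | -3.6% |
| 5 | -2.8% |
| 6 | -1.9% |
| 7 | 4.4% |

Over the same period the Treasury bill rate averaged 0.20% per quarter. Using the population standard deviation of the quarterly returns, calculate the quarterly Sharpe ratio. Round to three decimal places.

-0.599

μ = (-7.9 + 0.1 − 1.4 − 3.6 − 2.8 − 1.9 + 4.4) / 7 = -13.10 / 7 = -1.8714%
Population std dev = √[83.6343 / 7] = 3.4566%
Sharpe = (μ − rf) / σ = (-1.8714 − 0.2) / 3.4566 = -2.0714 / 3.4566 = -0.5993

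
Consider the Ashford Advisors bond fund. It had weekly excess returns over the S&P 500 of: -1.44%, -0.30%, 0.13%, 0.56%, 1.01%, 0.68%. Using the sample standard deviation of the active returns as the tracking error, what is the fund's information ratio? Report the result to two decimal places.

0.12

Mean return r̄ = 0.640 / 6 = 0.1067%
Σ(r − r̄)² = 3.9083; sample σ = √(3.9083/5) = 0.8841%
IR = r̄ / tracking error = 0.1067 / 0.8841 = 0.1207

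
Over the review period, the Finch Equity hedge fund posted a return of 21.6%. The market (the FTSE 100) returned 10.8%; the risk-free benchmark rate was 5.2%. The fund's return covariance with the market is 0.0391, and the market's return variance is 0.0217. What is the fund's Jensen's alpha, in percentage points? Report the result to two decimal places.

6.31

β = Cov / Var = 0.0391 / 0.0217 = 1.8018
E[R] = Rf + β(Rm − Rf) = 5.2% + 1.8018 × (10.8% − 5.2%) = 15.2901%
α = Rp − E[R] = 21.6% − 15.2901% = 6.3099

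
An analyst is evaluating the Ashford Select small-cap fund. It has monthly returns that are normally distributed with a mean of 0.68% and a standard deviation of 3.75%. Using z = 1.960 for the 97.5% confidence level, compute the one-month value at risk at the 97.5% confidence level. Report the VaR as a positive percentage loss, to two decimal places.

6.67

VaR (as % loss) = −(μ − z·σ) = −(0.68% − 1.960 × 3.75%) = −(-6.6700%) = 6.6700%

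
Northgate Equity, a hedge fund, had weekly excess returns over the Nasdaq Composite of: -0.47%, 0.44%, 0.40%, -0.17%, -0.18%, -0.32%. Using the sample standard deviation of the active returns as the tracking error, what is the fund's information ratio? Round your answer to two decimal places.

-0.13

r̄ = (-0.47 + 0.44 + 0.4 − 0.17 − 0.18 − 0.32) / 6 = -0.0500%
Σ(r − r̄)² = 0.7232; sample σ = √(0.7232/5) = 0.3803%
IR = r̄ / tracking error = -0.0500 / 0.3803 = -0.1315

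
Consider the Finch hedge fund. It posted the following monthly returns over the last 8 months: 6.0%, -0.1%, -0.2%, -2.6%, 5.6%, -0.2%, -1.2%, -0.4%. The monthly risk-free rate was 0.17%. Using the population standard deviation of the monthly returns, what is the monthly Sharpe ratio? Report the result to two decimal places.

0.23

r̄ = (6 − 0.1 − 0.2 − 2.6 + 5.6 − 0.2 − 1.2 − 0.4) / 8 = 0.8625%
Population σ = √[Σ(r − r̄)² / 8] = √[69.8588 / 8] = √8.7324 = 2.9551%
Sharpe = (r̄ − rf) / σ = (0.8625 − 0.17) / 2.9551 = 0.6925 / 2.9551 = 0.2343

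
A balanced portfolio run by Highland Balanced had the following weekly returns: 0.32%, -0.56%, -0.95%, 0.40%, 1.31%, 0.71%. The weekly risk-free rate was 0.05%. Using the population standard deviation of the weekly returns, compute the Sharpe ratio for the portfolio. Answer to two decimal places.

0.20

Mean return r̄ = 1.230 / 6 = 0.2050%
Σ(r − r̄)² = (0.32 − 0.2050)² + (-0.56 − 0.2050)² + … = 3.4466
σ = √[3.4466 / 6] = 0.7579%
Sharpe = (r̄ − rf) / σ = (0.2050 − 0.05) / 0.7579 = 0.1550 / 0.7579 = 0.2045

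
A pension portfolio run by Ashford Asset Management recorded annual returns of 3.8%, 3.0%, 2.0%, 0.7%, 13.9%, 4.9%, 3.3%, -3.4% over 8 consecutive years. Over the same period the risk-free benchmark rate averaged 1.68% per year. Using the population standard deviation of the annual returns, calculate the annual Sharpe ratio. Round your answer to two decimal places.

r̄ = (3.8 + 3 + 2 + 0.7 + 13.9 + 4.9 + 3.3 − 3.4) / 8 = 28.20 / 8 = 3.5250%
Population σ = √[Σ(r − r̄)² / 8] = √[168.1950 / 8] = √21.0244 = 4.5852%
Sharpe = (r̄ − rf) / σ = (3.5250 − 1.68) / 4.5852 = 1.8450 / 4.5852 = 0.4024

0.40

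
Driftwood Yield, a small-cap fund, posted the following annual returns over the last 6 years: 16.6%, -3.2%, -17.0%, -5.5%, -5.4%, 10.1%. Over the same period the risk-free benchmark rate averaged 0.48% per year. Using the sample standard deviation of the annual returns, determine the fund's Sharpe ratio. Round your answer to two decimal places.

Mean return r̄ = -4.40 / 6 = -0.7333%
Sample σ = √[Σ(r − r̄)² / 5] = √[732.9933 / 5] = √146.5987 = 12.1078%
Sharpe = (r̄ − rf) / σ = (-0.7333 − 0.48) / 12.1078 = -1.2133 / 12.1078 = -0.1002

-0.10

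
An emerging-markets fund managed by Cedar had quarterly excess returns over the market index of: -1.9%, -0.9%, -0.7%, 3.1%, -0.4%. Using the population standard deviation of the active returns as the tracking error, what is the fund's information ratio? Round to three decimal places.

-0.094

r̄ = (-1.9 − 0.9 − 0.7 + 3.1 − 0.4) / 5 = -0.1600%
Population σ = √[Σ(r − r̄)² / 5] = √[14.5520 / 5] = √2.9104 = 1.7060%
IR = r̄ / tracking error = -0.1600 / 1.7060 = -0.0938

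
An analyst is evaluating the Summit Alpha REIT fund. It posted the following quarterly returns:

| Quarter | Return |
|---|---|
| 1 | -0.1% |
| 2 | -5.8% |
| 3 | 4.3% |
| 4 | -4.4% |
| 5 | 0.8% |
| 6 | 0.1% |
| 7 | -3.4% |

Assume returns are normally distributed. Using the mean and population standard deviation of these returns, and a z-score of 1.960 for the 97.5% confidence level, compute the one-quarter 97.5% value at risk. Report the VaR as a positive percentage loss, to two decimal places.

7.56

μ = (-0.1 − 5.8 + 4.3 − 4.4 + 0.8 + 0.1 − 3.4) / 7 = -8.50 / 7 = -1.2143%
Population σ = √[Σ(r − μ)² / 7] = √[73.3886 / 7] = √10.4841 = 3.2379%
VaR = −(μ − z·σ) = −(-1.2143 − 1.960 × 3.2379) = −(-7.5606) = 7.5606%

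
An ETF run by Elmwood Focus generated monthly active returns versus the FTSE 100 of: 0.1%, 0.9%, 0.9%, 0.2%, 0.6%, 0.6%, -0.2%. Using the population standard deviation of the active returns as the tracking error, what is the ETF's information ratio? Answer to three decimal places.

Mean return μ = 3.10 / 7 = 0.4429%
Σ(r − μ)² = (0.1 − 0.4429)² + (0.9 − 0.4429)² + … = 1.0571
σ = √[1.0571 / 7] = 0.3886%
IR = μ / tracking error = 0.4429 / 0.3886 = 1.1397

1.140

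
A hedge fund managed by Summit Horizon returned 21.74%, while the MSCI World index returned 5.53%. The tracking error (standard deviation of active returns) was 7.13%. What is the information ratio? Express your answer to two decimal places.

IR = (Rp − Rb) / TE = (21.74% − 5.53%) / 7.13% = 16.21% / 7.13% = 2.2735

2.27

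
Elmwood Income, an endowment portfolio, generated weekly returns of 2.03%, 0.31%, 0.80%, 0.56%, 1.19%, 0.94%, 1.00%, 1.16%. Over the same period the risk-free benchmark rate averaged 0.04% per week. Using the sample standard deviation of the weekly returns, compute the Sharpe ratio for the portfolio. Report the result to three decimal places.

1.872

Mean return μ = 7.990 / 8 = 0.9988%
Sample std dev = √[1.8359 / 7] = 0.5121%
Sharpe = (μ − rf) / σ = (0.9988 − 0.04) / 0.5121 = 0.9588 / 0.5121 = 1.8723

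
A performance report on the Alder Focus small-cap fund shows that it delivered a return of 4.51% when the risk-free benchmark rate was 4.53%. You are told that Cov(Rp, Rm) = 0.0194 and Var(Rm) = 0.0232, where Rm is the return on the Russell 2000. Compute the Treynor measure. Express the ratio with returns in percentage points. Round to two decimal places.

-0.02

β = Cov / Var = 0.0194 / 0.0232 = 0.8362
Treynor = (Rp − Rf) / β = (4.51% − 4.53%) / 0.8362 = -0.02 / 0.8362 = -0.0239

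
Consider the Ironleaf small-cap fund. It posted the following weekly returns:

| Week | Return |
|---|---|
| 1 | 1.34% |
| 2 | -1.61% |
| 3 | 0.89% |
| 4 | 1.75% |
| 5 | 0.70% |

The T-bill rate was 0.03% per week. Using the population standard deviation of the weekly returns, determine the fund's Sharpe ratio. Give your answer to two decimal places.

Mean return r̄ = 3.070 / 5 = 0.6140%
Population std dev = √[6.8473 / 5] = 1.1702%
Sharpe = (r̄ − rf) / σ = (0.6140 − 0.03) / 1.1702 = 0.5840 / 1.1702 = 0.4991

0.50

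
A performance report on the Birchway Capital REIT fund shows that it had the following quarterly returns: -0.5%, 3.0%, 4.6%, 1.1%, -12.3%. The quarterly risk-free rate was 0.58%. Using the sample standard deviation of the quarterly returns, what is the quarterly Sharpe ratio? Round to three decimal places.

r̄ = (-0.5 + 3 + 4.6 + 1.1 − 12.3) / 5 = -0.8200%
Σ(r − r̄)² = (-0.5 − (-0.8200))² + (3 − (-0.8200))² + (4.6 − (-0.8200))² + … = 179.5480
sample σ = √(179.5480 / 4) = √44.8870 = 6.6998%
Sharpe = (r̄ − rf) / σ = (-0.8200 − 0.58) / 6.6998 = -1.4000 / 6.6998 = -0.2090

-0.209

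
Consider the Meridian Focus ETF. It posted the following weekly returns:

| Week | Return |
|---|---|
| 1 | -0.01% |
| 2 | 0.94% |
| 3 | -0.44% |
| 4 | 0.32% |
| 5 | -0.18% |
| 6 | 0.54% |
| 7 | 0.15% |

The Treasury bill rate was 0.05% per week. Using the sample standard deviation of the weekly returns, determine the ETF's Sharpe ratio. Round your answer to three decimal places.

0.300

Mean return μ = 1.320 / 7 = 0.1886%
Σ(r − μ)² = 1.2773; sample σ = √(1.2773/6) = 0.4614%
Sharpe = (μ − rf) / σ = (0.1886 − 0.05) / 0.4614 = 0.1386 / 0.4614 = 0.3004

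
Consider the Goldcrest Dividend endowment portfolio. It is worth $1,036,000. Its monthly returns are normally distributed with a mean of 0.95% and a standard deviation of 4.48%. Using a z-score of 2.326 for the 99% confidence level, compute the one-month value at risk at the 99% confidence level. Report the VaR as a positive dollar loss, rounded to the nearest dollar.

Return at the 99% tail: μ − z·σ = 0.95% − 2.326 × 4.48% = 0.95 − 10.42048 = -9.47048%
VaR = −(-9.47048%) × $1,036,000 = 9.47048% × $1,036,000 = $98,114

$98,114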